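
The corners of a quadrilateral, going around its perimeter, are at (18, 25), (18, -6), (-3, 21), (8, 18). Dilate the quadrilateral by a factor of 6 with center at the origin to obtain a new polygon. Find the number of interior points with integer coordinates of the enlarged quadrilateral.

By the shoelace formula, twice the signed area is |[18·(-6) − 18·25] + [18·21 − (-3)·(-6)] + [(-3)·18 − 8·21] + [8·25 − 18·18]| = 544, so the area is 272.
The number of boundary lattice points is Σ gcd(|Δx|,|Δy|) = gcd(0,31) + gcd(21,27) + gcd(11,3) + gcd(10,7) = 31+3+1+1 = 36.
Scaling by 6 multiplies the area by 6² = 36 (so the new area is 9792) and multiplies the boundary lattice-point count by 6, giving 216.
By Pick's theorem, the interior count of the dilated polygon is 9792 − 216/2 + 1 = 9685.

9685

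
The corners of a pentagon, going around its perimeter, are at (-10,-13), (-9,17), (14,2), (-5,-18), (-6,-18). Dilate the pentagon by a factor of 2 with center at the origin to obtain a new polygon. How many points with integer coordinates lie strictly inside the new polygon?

1806

By the shoelace formula, twice the signed area is |((-10)·17 − (-9)·(-13)) + ((-9)·2 − 14·17) + (14·(-18) − (-5)·2) + ((-5)·(-18) − (-6)·(-18)) + ((-6)·(-13) − (-10)·(-18))| = 905, so the area is 905/2.
Summing gcd(|Δx|,|Δy|) over the edges gives the boundary count: gcd(1,30) + gcd(23,15) + gcd(19,20) + gcd(1,0) + gcd(4,5) = 1+1+1+1+1 = 5.
Scaling by 2 multiplies the area by 2² = 4 (so the new area is 1810) and multiplies the boundary lattice-point count by 2, giving 10.
By Pick's theorem, the interior count of the dilated polygon is 1810 − 10/2 + 1 = 1806.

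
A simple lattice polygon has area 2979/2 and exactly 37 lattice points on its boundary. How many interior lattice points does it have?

Pick's theorem A = I + B/2 − 1 rearranges to I = A − B/2 + 1 = 2979/2 − 37/2 + 1 = 1472.

1472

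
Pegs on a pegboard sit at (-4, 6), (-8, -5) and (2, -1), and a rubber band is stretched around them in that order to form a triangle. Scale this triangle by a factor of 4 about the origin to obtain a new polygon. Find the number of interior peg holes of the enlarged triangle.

Using the shoelace formula, 2A = |[(-4)·(-5) − (-8)·6] + [(-8)·(-1) − 2·(-5)] + [2·6 − (-4)·(-1)]| = 94, so the area is 47.
Along each edge there are gcd(|Δx|,|Δy|)+1 lattice points, so counting each shared vertex once the boundary has gcd(4,11) + gcd(10,4) + gcd(6,7) = 1+2+1 = 4.
Scaling by 4 multiplies the area by 4² = 16 (so the new area is 752) and multiplies the boundary lattice-point count by 4, giving 16.
By Pick's theorem, the interior count of the dilated polygon is 752 − 16/2 + 1 = 745.

745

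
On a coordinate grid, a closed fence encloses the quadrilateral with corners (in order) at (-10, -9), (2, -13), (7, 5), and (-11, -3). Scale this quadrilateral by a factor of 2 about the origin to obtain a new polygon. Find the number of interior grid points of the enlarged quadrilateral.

697

The shoelace formula gives twice the area as |[(-10)·(-13) − 2·(-9)] + [2·5 − 7·(-13)] + [7·(-3) − (-11)·5] + [(-11)·(-9) − (-10)·(-3)]| = 352, so the area is 176.
Along each edge there are gcd(|Δx|,|Δy|)+1 lattice points, so counting each shared vertex once the boundary has gcd(12,4) + gcd(5,18) + gcd(18,8) + gcd(1,6) = 4+1+2+1 = 8.
Scaling by 2 multiplies the area by 2² = 4 (so the new area is 704) and multiplies the boundary lattice-point count by 2, giving 16.
By Pick's theorem, the interior count of the dilated polygon is 704 − 16/2 + 1 = 697.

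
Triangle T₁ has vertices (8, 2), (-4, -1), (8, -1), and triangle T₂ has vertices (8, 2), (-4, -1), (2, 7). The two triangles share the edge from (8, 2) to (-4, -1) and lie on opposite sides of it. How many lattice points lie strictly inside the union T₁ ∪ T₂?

The union is the simple quadrilateral with vertices (8, 2), (8, -1), (-4, -1), (2, 7) in order.
The shoelace formula gives twice the area as |[8·(-1) − 8·2] + [8·(-1) − (-4)·(-1)] + [(-4)·7 − 2·(-1)] + [2·2 − 8·7]| = 114, so the area is 57.
The number of boundary lattice points is Σ gcd(|Δx|,|Δy|) = gcd(0,3) + gcd(12,0) + gcd(6,8) + gcd(6,5) = 3+12+2+1 = 18.
By Pick's theorem I = A − B/2 + 1 = 57 − 18/2 + 1 = 49.

49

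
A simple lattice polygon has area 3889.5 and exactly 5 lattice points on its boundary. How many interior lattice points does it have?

3888

Pick's theorem A = I + B/2 − 1 rearranges to I = A − B/2 + 1 = 3889.5 − 5/2 + 1 = 3888.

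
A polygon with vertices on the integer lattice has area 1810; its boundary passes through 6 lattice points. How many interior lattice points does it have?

From Pick's theorem, I = A − B/2 + 1 = 1810 − 6/2 + 1 = 1808.

1808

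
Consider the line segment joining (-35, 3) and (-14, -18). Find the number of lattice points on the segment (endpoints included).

The number of lattice points on a segment between lattice points is gcd(|Δx|,|Δy|) + 1 = gcd(21,21) + 1 = 21 + 1 = 22.

22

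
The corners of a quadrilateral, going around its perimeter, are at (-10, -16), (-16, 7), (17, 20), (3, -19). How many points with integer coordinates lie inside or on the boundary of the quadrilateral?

Using the shoelace formula, 2A = |((-10)·7 − (-16)·(-16)) + ((-16)·20 − 17·7) + (17·(-19) − 3·20) + (3·(-16) − (-10)·(-19))| = 1386, so the area is 693.
Along each edge there are gcd(|Δx|,|Δy|)+1 lattice points, so counting each shared vertex once the boundary has gcd(6,23) + gcd(33,13) + gcd(14,39) + gcd(13,3) = 1+1+1+1 = 4.
Pick's theorem gives I = A − B/2 + 1 = 693 − 4/2 + 1 = 692, so the closed region contains I + B = 692 + 4 = 696 lattice points.

696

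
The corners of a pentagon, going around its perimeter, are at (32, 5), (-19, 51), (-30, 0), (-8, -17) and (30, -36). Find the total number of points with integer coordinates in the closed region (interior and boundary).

By the shoelace formula, twice the signed area is |[32·51 − (-19)·5] + [(-19)·0 − (-30)·51] + [(-30)·(-17) − (-8)·0] + [(-8)·(-36) − 30·(-17)] + [30·5 − 32·(-36)]| = 5867, so the area is 5867/2.
The number of boundary lattice points is Σ gcd(|Δx|,|Δy|) = gcd(51,46) + gcd(11,51) + gcd(22,17) + gcd(38,19) + gcd(2,41) = 1+1+1+19+1 = 23.
Pick's theorem gives I = A − B/2 + 1 = 5867/2 − 23/2 + 1 = 2923, so the closed region contains I + B = 2923 + 23 = 2946 lattice points.

2946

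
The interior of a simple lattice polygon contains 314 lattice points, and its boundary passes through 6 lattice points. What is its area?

316

By Pick's theorem, A = I + B/2 − 1 = 314 + 6/2 − 1 = 316.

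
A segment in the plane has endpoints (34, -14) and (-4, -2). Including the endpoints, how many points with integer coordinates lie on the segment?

3

The number of lattice points on a segment between lattice points is gcd(|Δx|,|Δy|) + 1 = gcd(38,12) + 1 = 2 + 1 = 3.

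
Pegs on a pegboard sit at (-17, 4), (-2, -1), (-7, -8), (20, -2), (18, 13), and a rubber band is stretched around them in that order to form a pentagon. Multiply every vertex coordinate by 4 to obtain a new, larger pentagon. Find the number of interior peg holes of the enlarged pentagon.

6355

The shoelace formula gives twice the area as |((-17)·(-1) − (-2)·4) + ((-2)·(-8) − (-7)·(-1)) + ((-7)·(-2) − 20·(-8)) + (20·13 − 18·(-2)) + (18·4 − (-17)·13)| = 797, so the area is 398.5.
Along each edge there are gcd(|Δx|,|Δy|)+1 lattice points, so counting each shared vertex once the boundary has gcd(15,5) + gcd(5,7) + gcd(27,6) + gcd(2,15) + gcd(35,9) = 5+1+3+1+1 = 11.
Scaling by 4 multiplies the area by 4² = 16 (so the new area is 6376) and multiplies the boundary lattice-point count by 4, giving 44.
By Pick's theorem, the interior count of the dilated polygon is 6376 − 44/2 + 1 = 6355.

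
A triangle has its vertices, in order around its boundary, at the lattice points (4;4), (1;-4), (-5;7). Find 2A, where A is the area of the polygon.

81

By the shoelace formula, twice the signed area is |[4·(-4) − 1·4] + [1·7 − (-5)·(-4)] + [(-5)·4 − 4·7]| = 81, so the area is 81/2.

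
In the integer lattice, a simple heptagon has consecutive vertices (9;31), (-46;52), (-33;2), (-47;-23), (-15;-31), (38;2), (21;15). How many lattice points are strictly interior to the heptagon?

3830

The shoelace formula gives twice the area as |[9·52 − (-46)·31] + [(-46)·2 − (-33)·52] + [(-33)·(-23) − (-47)·2] + [(-47)·(-31) − (-15)·(-23)] + [(-15)·2 − 38·(-31)] + [38·15 − 21·2] + [21·31 − 9·15]| = 7675, so the area is 3837.5.
Along each edge there are gcd(|Δx|,|Δy|)+1 lattice points, so counting each shared vertex once the boundary has gcd(55,21) + gcd(13,50) + gcd(14,25) + gcd(32,8) + gcd(53,33) + gcd(17,13) + gcd(12,16) = 1+1+1+8+1+1+4 = 17.
Pick's theorem gives I = A − B/2 + 1 = 3837.5 − 17/2 + 1 = 3830.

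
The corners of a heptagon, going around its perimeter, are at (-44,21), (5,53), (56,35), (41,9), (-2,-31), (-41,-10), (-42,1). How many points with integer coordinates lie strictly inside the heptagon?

4977

By the shoelace formula, twice the signed area is |[(-44)·53 − 5·21] + [5·35 − 56·53] + [56·9 − 41·35] + [41·(-31) − (-2)·9] + [(-2)·(-10) − (-41)·(-31)] + [(-41)·1 − (-42)·(-10)] + [(-42)·21 − (-44)·1]| = 9964, so the area is 4982.
Summing gcd(|Δx|,|Δy|) over the edges gives the boundary count: gcd(49,32) + gcd(51,18) + gcd(15,26) + gcd(43,40) + gcd(39,21) + gcd(1,11) + gcd(2,20) = 1+3+1+1+3+1+2 = 12.
By Pick's theorem A = I + B/2 − 1, so I = 4982 − 12/2 + 1 = 4977.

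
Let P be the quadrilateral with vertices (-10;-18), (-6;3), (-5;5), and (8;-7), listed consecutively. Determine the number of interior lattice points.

By the shoelace formula, twice the signed area is |((-10)·3 − (-6)·(-18)) + ((-6)·5 − (-5)·3) + ((-5)·(-7) − 8·5) + (8·(-18) − (-10)·(-7))| = 372, so the area is 186.
Along each edge there are gcd(|Δx|,|Δy|)+1 lattice points, so counting each shared vertex once the boundary has gcd(4,21) + gcd(1,2) + gcd(13,12) + gcd(18,11) = 1+1+1+1 = 4.
By Pick's theorem A = I + B/2 − 1, so I = 186 − 4/2 + 1 = 185.

185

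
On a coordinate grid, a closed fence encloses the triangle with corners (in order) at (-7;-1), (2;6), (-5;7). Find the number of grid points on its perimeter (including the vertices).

4

Summing gcd(|Δx|,|Δy|) over the edges gives the boundary count: gcd(9,7) + gcd(7,1) + gcd(2,8) = 1+1+2 = 4.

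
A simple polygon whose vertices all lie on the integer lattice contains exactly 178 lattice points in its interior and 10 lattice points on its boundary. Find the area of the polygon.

Pick's theorem states A = I + B/2 − 1, so A = 178 + 10/2 − 1 = 182.

182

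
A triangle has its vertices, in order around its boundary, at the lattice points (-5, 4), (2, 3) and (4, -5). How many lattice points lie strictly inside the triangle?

22

By the shoelace formula, twice the signed area is |((-5)·3 − 2·4) + (2·(-5) − 4·3) + (4·4 − (-5)·(-5))| = 54, so the area is 27.
Summing gcd(|Δx|,|Δy|) over the edges gives the boundary count: gcd(7,1) + gcd(2,8) + gcd(9,9) = 1+2+9 = 12.
By Pick's theorem A = I + B/2 − 1, so I = 27 − 12/2 + 1 = 22.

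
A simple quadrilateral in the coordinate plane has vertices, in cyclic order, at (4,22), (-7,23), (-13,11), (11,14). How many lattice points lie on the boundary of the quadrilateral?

11

The number of boundary lattice points is Σ gcd(|Δx|,|Δy|) = gcd(11,1) + gcd(6,12) + gcd(24,3) + gcd(7,8) = 1+6+3+1 = 11.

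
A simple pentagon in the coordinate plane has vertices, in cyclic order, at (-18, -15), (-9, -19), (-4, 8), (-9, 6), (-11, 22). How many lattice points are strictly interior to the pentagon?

266

The shoelace formula gives twice the area as |[(-18)·(-19) − (-9)·(-15)] + [(-9)·8 − (-4)·(-19)] + [(-4)·6 − (-9)·8] + [(-9)·22 − (-11)·6] + [(-11)·(-15) − (-18)·22]| = 536, so the area is 268.
The number of boundary lattice points is Σ gcd(|Δx|,|Δy|) = gcd(9,4) + gcd(5,27) + gcd(5,2) + gcd(2,16) + gcd(7,37) = 1+1+1+2+1 = 6.
By Pick's theorem A = I + B/2 − 1, so I = 268 − 6/2 + 1 = 266.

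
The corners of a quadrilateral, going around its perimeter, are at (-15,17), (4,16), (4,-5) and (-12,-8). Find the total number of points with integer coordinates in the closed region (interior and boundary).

Using the shoelace formula, 2A = |((-15)·16 − 4·17) + (4·(-5) − 4·16) + (4·(-8) − (-12)·(-5)) + ((-12)·17 − (-15)·(-8))| = 808, so the area is 404.
The number of boundary lattice points is Σ gcd(|Δx|,|Δy|) = gcd(19,1) + gcd(0,21) + gcd(16,3) + gcd(3,25) = 1+21+1+1 = 24.
Pick's theorem gives I = A − B/2 + 1 = 404 − 24/2 + 1 = 393, so the closed region contains I + B = 393 + 24 = 417 lattice points.

417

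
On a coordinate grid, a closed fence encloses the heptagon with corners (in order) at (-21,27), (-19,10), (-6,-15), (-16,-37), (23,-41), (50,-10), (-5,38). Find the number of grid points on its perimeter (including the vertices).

8

Along each edge there are gcd(|Δx|,|Δy|)+1 lattice points, so counting each shared vertex once the boundary has gcd(2,17) + gcd(13,25) + gcd(10,22) + gcd(39,4) + gcd(27,31) + gcd(55,48) + gcd(16,11) = 1+1+2+1+1+1+1 = 8.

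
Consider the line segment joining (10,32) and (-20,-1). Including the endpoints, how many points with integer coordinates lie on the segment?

4

The number of lattice points on a segment between lattice points is gcd(|Δx|,|Δy|) + 1 = gcd(30,33) + 1 = 3 + 1 = 4.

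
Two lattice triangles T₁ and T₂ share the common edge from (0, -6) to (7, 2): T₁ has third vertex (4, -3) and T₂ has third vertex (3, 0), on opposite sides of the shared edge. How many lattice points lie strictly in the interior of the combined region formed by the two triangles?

The union is the simple quadrilateral with vertices (0, -6), (4, -3), (7, 2), (3, 0) in order.
By the shoelace formula, twice the signed area is |[0·(-3) − 4·(-6)] + [4·2 − 7·(-3)] + [7·0 − 3·2] + [3·(-6) − 0·0]| = 29, so the area is 29/2.
Along each edge there are gcd(|Δx|,|Δy|)+1 lattice points, so counting each shared vertex once the boundary has gcd(4,3) + gcd(3,5) + gcd(4,2) + gcd(3,6) = 1+1+2+3 = 7.
By Pick's theorem I = A − B/2 + 1 = 29/2 − 7/2 + 1 = 12.

12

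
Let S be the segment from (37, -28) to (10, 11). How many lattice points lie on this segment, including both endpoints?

The number of lattice points on a segment between lattice points is gcd(|Δx|,|Δy|) + 1 = gcd(27,39) + 1 = 3 + 1 = 4.

4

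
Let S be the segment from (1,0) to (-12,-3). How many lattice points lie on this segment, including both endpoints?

The number of lattice points on a segment between lattice points is gcd(|Δx|,|Δy|) + 1 = gcd(13,3) + 1 = 1 + 1 = 2.

2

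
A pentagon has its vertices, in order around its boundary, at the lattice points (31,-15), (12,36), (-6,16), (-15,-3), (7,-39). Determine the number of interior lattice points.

The shoelace formula gives twice the area as |(31·36 − 12·(-15)) + (12·16 − (-6)·36) + ((-6)·(-3) − (-15)·16) + ((-15)·(-39) − 7·(-3)) + (7·(-15) − 31·(-39))| = 3672, so the area is 1836.
Summing gcd(|Δx|,|Δy|) over the edges gives the boundary count: gcd(19,51) + gcd(18,20) + gcd(9,19) + gcd(22,36) + gcd(24,24) = 1+2+1+2+24 = 30.
By Pick's theorem A = I + B/2 − 1, so I = 1836 − 30/2 + 1 = 1822.

1822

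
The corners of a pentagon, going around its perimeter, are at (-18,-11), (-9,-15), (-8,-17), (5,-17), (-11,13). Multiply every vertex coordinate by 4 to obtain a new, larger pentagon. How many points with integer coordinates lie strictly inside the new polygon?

5229

Using the shoelace formula, 2A = |[(-18)·(-15) − (-9)·(-11)] + [(-9)·(-17) − (-8)·(-15)] + [(-8)·(-17) − 5·(-17)] + [5·13 − (-11)·(-17)] + [(-11)·(-11) − (-18)·13]| = 658, so the area is 329.
Along each edge there are gcd(|Δx|,|Δy|)+1 lattice points, so counting each shared vertex once the boundary has gcd(9,4) + gcd(1,2) + gcd(13,0) + gcd(16,30) + gcd(7,24) = 1+1+13+2+1 = 18.
Scaling by 4 multiplies the area by 4² = 16 (so the new area is 5264) and multiplies the boundary lattice-point count by 4, giving 72.
By Pick's theorem, the interior count of the dilated polygon is 5264 − 72/2 + 1 = 5229.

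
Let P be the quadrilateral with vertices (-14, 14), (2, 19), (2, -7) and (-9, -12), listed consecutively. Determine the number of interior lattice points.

350

Using the shoelace formula, 2A = |[(-14)·19 − 2·14] + [2·(-7) − 2·19] + [2·(-12) − (-9)·(-7)] + [(-9)·14 − (-14)·(-12)]| = 727, so the area is 363.5.
Summing gcd(|Δx|,|Δy|) over the edges gives the boundary count: gcd(16,5) + gcd(0,26) + gcd(11,5) + gcd(5,26) = 1+26+1+1 = 29.
Pick's theorem gives I = A − B/2 + 1 = 363.5 − 29/2 + 1 = 350.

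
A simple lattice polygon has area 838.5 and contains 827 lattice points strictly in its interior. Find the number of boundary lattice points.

25

Pick's theorem gives A = I + B/2 − 1, so B = 2(A − I + 1) = 2(838.5 − 827 + 1) = 25.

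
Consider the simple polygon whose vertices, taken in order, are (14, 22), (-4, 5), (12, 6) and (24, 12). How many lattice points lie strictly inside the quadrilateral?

209

Using the shoelace formula, 2A = |(14·5 − (-4)·22) + ((-4)·6 − 12·5) + (12·12 − 24·6) + (24·22 − 14·12)| = 434, so the area is 217.
Summing gcd(|Δx|,|Δy|) over the edges gives the boundary count: gcd(18,17) + gcd(16,1) + gcd(12,6) + gcd(10,10) = 1+1+6+10 = 18.
By Pick's theorem A = I + B/2 − 1, so I = 217 − 18/2 + 1 = 209.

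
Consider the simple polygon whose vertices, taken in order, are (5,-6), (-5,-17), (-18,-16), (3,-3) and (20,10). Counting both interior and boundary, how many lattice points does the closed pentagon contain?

The shoelace formula gives twice the area as |(5·(-17) − (-5)·(-6)) + ((-5)·(-16) − (-18)·(-17)) + ((-18)·(-3) − 3·(-16)) + (3·10 − 20·(-3)) + (20·(-6) − 5·10)| = 319, so the area is 159.5.
The number of boundary lattice points is Σ gcd(|Δx|,|Δy|) = gcd(10,11) + gcd(13,1) + gcd(21,13) + gcd(17,13) + gcd(15,16) = 1+1+1+1+1 = 5.
Pick's theorem gives I = A − B/2 + 1 = 159.5 − 5/2 + 1 = 158, so the closed region contains I + B = 158 + 5 = 163 lattice points.

163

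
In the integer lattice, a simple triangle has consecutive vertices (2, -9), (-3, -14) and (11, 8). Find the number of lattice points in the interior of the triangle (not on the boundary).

17

The shoelace formula gives twice the area as |[2·(-14) − (-3)·(-9)] + [(-3)·8 − 11·(-14)] + [11·(-9) − 2·8]| = 40, so the area is 20.
Summing gcd(|Δx|,|Δy|) over the edges gives the boundary count: gcd(5,5) + gcd(14,22) + gcd(9,17) = 5+2+1 = 8.
Pick's theorem gives I = A − B/2 + 1 = 20 − 8/2 + 1 = 17.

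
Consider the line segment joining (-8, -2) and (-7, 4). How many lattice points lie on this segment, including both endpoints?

The number of lattice points on a segment between lattice points is gcd(|Δx|,|Δy|) + 1 = gcd(1,6) + 1 = 1 + 1 = 2.

2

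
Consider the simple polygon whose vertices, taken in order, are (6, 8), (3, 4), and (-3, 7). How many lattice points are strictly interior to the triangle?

15

The shoelace formula gives twice the area as |[6·4 − 3·8] + [3·7 − (-3)·4] + [(-3)·8 − 6·7]| = 33, so the area is 16.5.
Along each edge there are gcd(|Δx|,|Δy|)+1 lattice points, so counting each shared vertex once the boundary has gcd(3,4) + gcd(6,3) + gcd(9,1) = 1+3+1 = 5.
Pick's theorem gives I = A − B/2 + 1 = 16.5 − 5/2 + 1 = 15.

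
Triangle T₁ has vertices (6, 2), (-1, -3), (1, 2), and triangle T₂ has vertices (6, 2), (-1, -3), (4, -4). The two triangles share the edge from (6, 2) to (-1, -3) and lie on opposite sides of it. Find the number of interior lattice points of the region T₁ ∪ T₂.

25

The union is the simple quadrilateral with vertices (6, 2), (1, 2), (-1, -3), (4, -4) in order.
By the shoelace formula, twice the signed area is |[6·2 − 1·2] + [1·(-3) − (-1)·2] + [(-1)·(-4) − 4·(-3)] + [4·2 − 6·(-4)]| = 57, so the area is 28.5.
The number of boundary lattice points is Σ gcd(|Δx|,|Δy|) = gcd(5,0) + gcd(2,5) + gcd(5,1) + gcd(2,6) = 5+1+1+2 = 9.
By Pick's theorem I = A − B/2 + 1 = 28.5 − 9/2 + 1 = 25.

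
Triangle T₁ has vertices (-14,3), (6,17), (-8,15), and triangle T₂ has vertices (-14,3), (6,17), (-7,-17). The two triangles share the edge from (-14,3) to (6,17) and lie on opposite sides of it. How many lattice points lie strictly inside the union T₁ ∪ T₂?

323

The union is the simple quadrilateral with vertices (-14,3), (-8,15), (6,17), (-7,-17) in order.
By the shoelace formula, twice the signed area is |[(-14)·15 − (-8)·3] + [(-8)·17 − 6·15] + [6·(-17) − (-7)·17] + [(-7)·3 − (-14)·(-17)]| = 654, so the area is 327.
Along each edge there are gcd(|Δx|,|Δy|)+1 lattice points, so counting each shared vertex once the boundary has gcd(6,12) + gcd(14,2) + gcd(13,34) + gcd(7,20) = 6+2+1+1 = 10.
By Pick's theorem I = A − B/2 + 1 = 327 − 10/2 + 1 = 323.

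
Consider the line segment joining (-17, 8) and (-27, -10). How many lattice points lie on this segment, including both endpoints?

The number of lattice points on a segment between lattice points is gcd(|Δx|,|Δy|) + 1 = gcd(10,18) + 1 = 2 + 1 = 3.

3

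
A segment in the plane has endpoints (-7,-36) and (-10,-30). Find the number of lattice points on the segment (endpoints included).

4

The number of lattice points on a segment between lattice points is gcd(|Δx|,|Δy|) + 1 = gcd(3,6) + 1 = 3 + 1 = 4.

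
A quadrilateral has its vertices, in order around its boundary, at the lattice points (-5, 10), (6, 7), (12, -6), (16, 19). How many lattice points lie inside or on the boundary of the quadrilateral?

186

By the shoelace formula, twice the signed area is |[(-5)·7 − 6·10] + [6·(-6) − 12·7] + [12·19 − 16·(-6)] + [16·10 − (-5)·19]| = 364, so the area is 182.
Summing gcd(|Δx|,|Δy|) over the edges gives the boundary count: gcd(11,3) + gcd(6,13) + gcd(4,25) + gcd(21,9) = 1+1+1+3 = 6.
Pick's theorem gives I = A − B/2 + 1 = 182 − 6/2 + 1 = 180, so the closed region contains I + B = 180 + 6 = 186 lattice points.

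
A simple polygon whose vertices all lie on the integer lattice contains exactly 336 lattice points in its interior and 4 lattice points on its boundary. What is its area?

337

Pick's theorem states A = I + B/2 − 1, so A = 336 + 4/2 − 1 = 337.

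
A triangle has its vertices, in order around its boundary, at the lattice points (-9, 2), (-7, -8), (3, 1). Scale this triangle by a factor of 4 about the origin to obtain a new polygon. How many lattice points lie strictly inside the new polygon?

The shoelace formula gives twice the area as |[(-9)·(-8) − (-7)·2] + [(-7)·1 − 3·(-8)] + [3·2 − (-9)·1]| = 118, so the area is 59.
Summing gcd(|Δx|,|Δy|) over the edges gives the boundary count: gcd(2,10) + gcd(10,9) + gcd(12,1) = 2+1+1 = 4.
Scaling by 4 multiplies the area by 4² = 16 (so the new area is 944) and multiplies the boundary lattice-point count by 4, giving 16.
By Pick's theorem, the interior count of the dilated polygon is 944 − 16/2 + 1 = 937.

937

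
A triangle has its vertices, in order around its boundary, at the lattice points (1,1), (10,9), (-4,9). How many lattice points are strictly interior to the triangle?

49

The shoelace formula gives twice the area as |[1·9 − 10·1] + [10·9 − (-4)·9] + [(-4)·1 − 1·9]| = 112, so the area is 56.
Summing gcd(|Δx|,|Δy|) over the edges gives the boundary count: gcd(9,8) + gcd(14,0) + gcd(5,8) = 1+14+1 = 16.
Pick's theorem gives I = A − B/2 + 1 = 56 − 16/2 + 1 = 49.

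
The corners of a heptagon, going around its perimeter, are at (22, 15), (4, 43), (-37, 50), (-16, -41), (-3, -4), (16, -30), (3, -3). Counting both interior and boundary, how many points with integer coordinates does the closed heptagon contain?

Using the shoelace formula, 2A = |(22·43 − 4·15) + (4·50 − (-37)·43) + ((-37)·(-41) − (-16)·50) + ((-16)·(-4) − (-3)·(-41)) + ((-3)·(-30) − 16·(-4)) + (16·(-3) − 3·(-30)) + (3·15 − 22·(-3))| = 5242, so the area is 2621.
The number of boundary lattice points is Σ gcd(|Δx|,|Δy|) = gcd(18,28) + gcd(41,7) + gcd(21,91) + gcd(13,37) + gcd(19,26) + gcd(13,27) + gcd(19,18) = 2+1+7+1+1+1+1 = 14.
Pick's theorem gives I = A − B/2 + 1 = 2621 − 14/2 + 1 = 2615, so the closed region contains I + B = 2615 + 14 = 2629 lattice points.

2629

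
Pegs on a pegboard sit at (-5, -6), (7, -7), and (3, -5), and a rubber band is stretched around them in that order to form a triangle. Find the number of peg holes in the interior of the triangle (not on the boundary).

9

By the shoelace formula, twice the signed area is |((-5)·(-7) − 7·(-6)) + (7·(-5) − 3·(-7)) + (3·(-6) − (-5)·(-5))| = 20, so the area is 10.
Summing gcd(|Δx|,|Δy|) over the edges gives the boundary count: gcd(12,1) + gcd(4,2) + gcd(8,1) = 1+2+1 = 4.
Pick's theorem gives I = A − B/2 + 1 = 10 − 4/2 + 1 = 9.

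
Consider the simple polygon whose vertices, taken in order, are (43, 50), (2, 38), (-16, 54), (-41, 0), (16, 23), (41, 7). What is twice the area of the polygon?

4439

By the shoelace formula, twice the signed area is |[43·38 − 2·50] + [2·54 − (-16)·38] + [(-16)·0 − (-41)·54] + [(-41)·23 − 16·0] + [16·7 − 41·23] + [41·50 − 43·7]| = 4439, so the area is 4439/2.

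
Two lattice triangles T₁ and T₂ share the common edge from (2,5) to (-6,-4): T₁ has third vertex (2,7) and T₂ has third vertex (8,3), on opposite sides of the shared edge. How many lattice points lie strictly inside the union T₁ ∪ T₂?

38

The union is the simple quadrilateral with vertices (2,5), (2,7), (-6,-4), (8,3) in order.
The shoelace formula gives twice the area as |(2·7 − 2·5) + (2·(-4) − (-6)·7) + ((-6)·3 − 8·(-4)) + (8·5 − 2·3)| = 86, so the area is 43.
Summing gcd(|Δx|,|Δy|) over the edges gives the boundary count: gcd(0,2) + gcd(8,11) + gcd(14,7) + gcd(6,2) = 2+1+7+2 = 12.
By Pick's theorem I = A − B/2 + 1 = 43 − 12/2 + 1 = 38.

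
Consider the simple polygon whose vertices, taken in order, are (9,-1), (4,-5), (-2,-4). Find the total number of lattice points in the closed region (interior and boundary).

17

The shoelace formula gives twice the area as |(9·(-5) − 4·(-1)) + (4·(-4) − (-2)·(-5)) + ((-2)·(-1) − 9·(-4))| = 29, so the area is 14.5.
Along each edge there are gcd(|Δx|,|Δy|)+1 lattice points, so counting each shared vertex once the boundary has gcd(5,4) + gcd(6,1) + gcd(11,3) = 1+1+1 = 3.
Pick's theorem gives I = A − B/2 + 1 = 14.5 − 3/2 + 1 = 14, so the closed region contains I + B = 14 + 3 = 17 lattice points.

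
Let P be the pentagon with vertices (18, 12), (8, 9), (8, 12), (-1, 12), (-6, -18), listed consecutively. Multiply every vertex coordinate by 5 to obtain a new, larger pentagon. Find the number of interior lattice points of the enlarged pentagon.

The shoelace formula gives twice the area as |[18·9 − 8·12] + [8·12 − 8·9] + [8·12 − (-1)·12] + [(-1)·(-18) − (-6)·12] + [(-6)·12 − 18·(-18)]| = 540, so the area is 270.
Summing gcd(|Δx|,|Δy|) over the edges gives the boundary count: gcd(10,3) + gcd(0,3) + gcd(9,0) + gcd(5,30) + gcd(24,30) = 1+3+9+5+6 = 24.
Scaling by 5 multiplies the area by 5² = 25 (so the new area is 6750) and multiplies the boundary lattice-point count by 5, giving 120.
By Pick's theorem, the interior count of the dilated polygon is 6750 − 120/2 + 1 = 6691.

6691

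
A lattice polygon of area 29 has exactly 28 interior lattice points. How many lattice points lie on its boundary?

4

Pick's theorem gives A = I + B/2 − 1, so B = 2(A − I + 1) = 2(29 − 28 + 1) = 4.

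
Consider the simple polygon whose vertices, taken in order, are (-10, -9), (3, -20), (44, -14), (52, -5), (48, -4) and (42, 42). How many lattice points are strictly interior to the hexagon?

1913

The shoelace formula gives twice the area as |((-10)·(-20) − 3·(-9)) + (3·(-14) − 44·(-20)) + (44·(-5) − 52·(-14)) + (52·(-4) − 48·(-5)) + (48·42 − 42·(-4)) + (42·(-9) − (-10)·42)| = 3831, so the area is 1915.5.
Along each edge there are gcd(|Δx|,|Δy|)+1 lattice points, so counting each shared vertex once the boundary has gcd(13,11) + gcd(41,6) + gcd(8,9) + gcd(4,1) + gcd(6,46) + gcd(52,51) = 1+1+1+1+2+1 = 7.
By Pick's theorem A = I + B/2 − 1, so I = 1915.5 − 7/2 + 1 = 1913.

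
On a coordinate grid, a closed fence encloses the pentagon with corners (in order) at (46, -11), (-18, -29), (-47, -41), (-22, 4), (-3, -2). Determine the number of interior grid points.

1529

Using the shoelace formula, 2A = |[46·(-29) − (-18)·(-11)] + [(-18)·(-41) − (-47)·(-29)] + [(-47)·4 − (-22)·(-41)] + [(-22)·(-2) − (-3)·4] + [(-3)·(-11) − 46·(-2)]| = 3066, so the area is 1533.
Along each edge there are gcd(|Δx|,|Δy|)+1 lattice points, so counting each shared vertex once the boundary has gcd(64,18) + gcd(29,12) + gcd(25,45) + gcd(19,6) + gcd(49,9) = 2+1+5+1+1 = 10.
Pick's theorem gives I = A − B/2 + 1 = 1533 − 10/2 + 1 = 1529.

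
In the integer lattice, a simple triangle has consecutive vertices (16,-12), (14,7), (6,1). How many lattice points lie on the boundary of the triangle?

The number of boundary lattice points is Σ gcd(|Δx|,|Δy|) = gcd(2,19) + gcd(8,6) + gcd(10,13) = 1+2+1 = 4.

4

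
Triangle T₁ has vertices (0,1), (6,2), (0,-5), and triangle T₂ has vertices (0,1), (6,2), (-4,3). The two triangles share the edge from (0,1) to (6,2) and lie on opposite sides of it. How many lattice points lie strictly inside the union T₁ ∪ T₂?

The union is the simple quadrilateral with vertices (0,1), (0,-5), (6,2), (-4,3) in order.
The shoelace formula gives twice the area as |[0·(-5) − 0·1] + [0·2 − 6·(-5)] + [6·3 − (-4)·2] + [(-4)·1 − 0·3]| = 52, so the area is 26.
Summing gcd(|Δx|,|Δy|) over the edges gives the boundary count: gcd(0,6) + gcd(6,7) + gcd(10,1) + gcd(4,2) = 6+1+1+2 = 10.
By Pick's theorem I = A − B/2 + 1 = 26 − 10/2 + 1 = 22.

22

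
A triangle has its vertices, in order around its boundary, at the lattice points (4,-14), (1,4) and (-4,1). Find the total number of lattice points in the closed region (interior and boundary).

By the shoelace formula, twice the signed area is |(4·4 − 1·(-14)) + (1·1 − (-4)·4) + ((-4)·(-14) − 4·1)| = 99, so the area is 99/2.
The number of boundary lattice points is Σ gcd(|Δx|,|Δy|) = gcd(3,18) + gcd(5,3) + gcd(8,15) = 3+1+1 = 5.
Pick's theorem gives I = A − B/2 + 1 = 99/2 − 5/2 + 1 = 48, so the closed region contains I + B = 48 + 5 = 53 lattice points.

53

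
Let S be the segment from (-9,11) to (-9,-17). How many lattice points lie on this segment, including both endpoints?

The number of lattice points on a segment between lattice points is gcd(|Δx|,|Δy|) + 1 = gcd(0,28) + 1 = 28 + 1 = 29.

29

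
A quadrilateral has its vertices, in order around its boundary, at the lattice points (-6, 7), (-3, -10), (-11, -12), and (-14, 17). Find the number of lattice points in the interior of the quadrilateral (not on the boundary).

170

Using the shoelace formula, 2A = |[(-6)·(-10) − (-3)·7] + [(-3)·(-12) − (-11)·(-10)] + [(-11)·17 − (-14)·(-12)] + [(-14)·7 − (-6)·17]| = 344, so the area is 172.
Along each edge there are gcd(|Δx|,|Δy|)+1 lattice points, so counting each shared vertex once the boundary has gcd(3,17) + gcd(8,2) + gcd(3,29) + gcd(8,10) = 1+2+1+2 = 6.
By Pick's theorem A = I + B/2 − 1, so I = 172 − 6/2 + 1 = 170.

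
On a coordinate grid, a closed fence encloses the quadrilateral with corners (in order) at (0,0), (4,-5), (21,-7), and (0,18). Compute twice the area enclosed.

The shoelace formula gives twice the area as |[0·(-5) − 4·0] + [4·(-7) − 21·(-5)] + [21·18 − 0·(-7)] + [0·0 − 0·18]| = 455, so the area is 227.5.

455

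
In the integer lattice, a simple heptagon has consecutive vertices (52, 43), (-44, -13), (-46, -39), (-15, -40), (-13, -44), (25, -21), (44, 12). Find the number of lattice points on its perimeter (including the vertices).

16

Summing gcd(|Δx|,|Δy|) over the edges gives the boundary count: gcd(96,56) + gcd(2,26) + gcd(31,1) + gcd(2,4) + gcd(38,23) + gcd(19,33) + gcd(8,31) = 8+2+1+2+1+1+1 = 16.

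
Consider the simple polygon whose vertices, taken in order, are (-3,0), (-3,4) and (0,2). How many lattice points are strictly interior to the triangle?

Using the shoelace formula, 2A = |[(-3)·4 − (-3)·0] + [(-3)·2 − 0·4] + [0·0 − (-3)·2]| = 12, so the area is 6.
Summing gcd(|Δx|,|Δy|) over the edges gives the boundary count: gcd(0,4) + gcd(3,2) + gcd(3,2) = 4+1+1 = 6.
Pick's theorem gives I = A − B/2 + 1 = 6 − 6/2 + 1 = 4.

4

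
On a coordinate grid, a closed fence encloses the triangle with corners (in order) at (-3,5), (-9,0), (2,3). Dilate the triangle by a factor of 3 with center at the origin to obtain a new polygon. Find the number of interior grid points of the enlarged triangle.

163

Using the shoelace formula, 2A = |[(-3)·0 − (-9)·5] + [(-9)·3 − 2·0] + [2·5 − (-3)·3]| = 37, so the area is 18.5.
Summing gcd(|Δx|,|Δy|) over the edges gives the boundary count: gcd(6,5) + gcd(11,3) + gcd(5,2) = 1+1+1 = 3.
Scaling by 3 multiplies the area by 3² = 9 (so the new area is 333/2) and multiplies the boundary lattice-point count by 3, giving 9.
By Pick's theorem, the interior count of the dilated polygon is 333/2 − 9/2 + 1 = 163.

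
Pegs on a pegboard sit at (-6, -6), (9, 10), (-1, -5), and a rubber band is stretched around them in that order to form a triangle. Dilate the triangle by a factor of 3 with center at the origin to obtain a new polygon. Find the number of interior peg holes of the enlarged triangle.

283

Using the shoelace formula, 2A = |((-6)·10 − 9·(-6)) + (9·(-5) − (-1)·10) + ((-1)·(-6) − (-6)·(-5))| = 65, so the area is 32.5.
The number of boundary lattice points is Σ gcd(|Δx|,|Δy|) = gcd(15,16) + gcd(10,15) + gcd(5,1) = 1+5+1 = 7.
Scaling by 3 multiplies the area by 3² = 9 (so the new area is 585/2) and multiplies the boundary lattice-point count by 3, giving 21.
By Pick's theorem, the interior count of the dilated polygon is 585/2 − 21/2 + 1 = 283.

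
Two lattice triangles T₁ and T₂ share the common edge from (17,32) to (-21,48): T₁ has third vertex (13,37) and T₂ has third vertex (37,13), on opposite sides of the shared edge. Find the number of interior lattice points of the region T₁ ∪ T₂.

263

The union is the simple quadrilateral with vertices (17,32), (13,37), (-21,48), (37,13) in order.
Using the shoelace formula, 2A = |[17·37 − 13·32] + [13·48 − (-21)·37] + [(-21)·13 − 37·48] + [37·32 − 17·13]| = 528, so the area is 264.
Along each edge there are gcd(|Δx|,|Δy|)+1 lattice points, so counting each shared vertex once the boundary has gcd(4,5) + gcd(34,11) + gcd(58,35) + gcd(20,19) = 1+1+1+1 = 4.
By Pick's theorem I = A − B/2 + 1 = 264 − 4/2 + 1 = 263.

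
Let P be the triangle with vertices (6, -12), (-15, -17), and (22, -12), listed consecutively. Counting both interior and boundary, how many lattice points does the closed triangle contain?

50

By the shoelace formula, twice the signed area is |(6·(-17) − (-15)·(-12)) + ((-15)·(-12) − 22·(-17)) + (22·(-12) − 6·(-12))| = 80, so the area is 40.
The number of boundary lattice points is Σ gcd(|Δx|,|Δy|) = gcd(21,5) + gcd(37,5) + gcd(16,0) = 1+1+16 = 18.
Pick's theorem gives I = A − B/2 + 1 = 40 − 18/2 + 1 = 32, so the closed region contains I + B = 32 + 18 = 50 lattice points.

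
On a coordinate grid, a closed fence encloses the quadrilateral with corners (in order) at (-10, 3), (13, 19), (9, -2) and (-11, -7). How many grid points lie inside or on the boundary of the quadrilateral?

By the shoelace formula, twice the signed area is |((-10)·19 − 13·3) + (13·(-2) − 9·19) + (9·(-7) − (-11)·(-2)) + ((-11)·3 − (-10)·(-7))| = 614, so the area is 307.
Along each edge there are gcd(|Δx|,|Δy|)+1 lattice points, so counting each shared vertex once the boundary has gcd(23,16) + gcd(4,21) + gcd(20,5) + gcd(1,10) = 1+1+5+1 = 8.
Pick's theorem gives I = A − B/2 + 1 = 307 − 8/2 + 1 = 304, so the closed region contains I + B = 304 + 8 = 312 lattice points.

312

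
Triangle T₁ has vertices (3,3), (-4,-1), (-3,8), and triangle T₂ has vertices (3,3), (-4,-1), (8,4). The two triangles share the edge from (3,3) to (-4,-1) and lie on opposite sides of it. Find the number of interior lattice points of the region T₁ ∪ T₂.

The union is the simple quadrilateral with vertices (3,3), (-3,8), (-4,-1), (8,4) in order.
Using the shoelace formula, 2A = |[3·8 − (-3)·3] + [(-3)·(-1) − (-4)·8] + [(-4)·4 − 8·(-1)] + [8·3 − 3·4]| = 72, so the area is 36.
The number of boundary lattice points is Σ gcd(|Δx|,|Δy|) = gcd(6,5) + gcd(1,9) + gcd(12,5) + gcd(5,1) = 1+1+1+1 = 4.
By Pick's theorem I = A − B/2 + 1 = 36 − 4/2 + 1 = 35.

35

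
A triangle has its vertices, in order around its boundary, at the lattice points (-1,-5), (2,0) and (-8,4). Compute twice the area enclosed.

Using the shoelace formula, 2A = |((-1)·0 − 2·(-5)) + (2·4 − (-8)·0) + ((-8)·(-5) − (-1)·4)| = 62, so the area is 31.

62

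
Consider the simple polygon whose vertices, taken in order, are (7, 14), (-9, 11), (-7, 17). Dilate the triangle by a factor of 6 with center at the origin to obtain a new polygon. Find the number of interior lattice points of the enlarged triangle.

Using the shoelace formula, 2A = |(7·11 − (-9)·14) + ((-9)·17 − (-7)·11) + ((-7)·14 − 7·17)| = 90, so the area is 45.
The number of boundary lattice points is Σ gcd(|Δx|,|Δy|) = gcd(16,3) + gcd(2,6) + gcd(14,3) = 1+2+1 = 4.
Scaling by 6 multiplies the area by 6² = 36 (so the new area is 1620) and multiplies the boundary lattice-point count by 6, giving 24.
By Pick's theorem, the interior count of the dilated polygon is 1620 − 24/2 + 1 = 1609.

1609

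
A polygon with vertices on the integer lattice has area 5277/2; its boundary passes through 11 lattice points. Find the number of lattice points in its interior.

2634

Pick's theorem A = I + B/2 − 1 rearranges to I = A − B/2 + 1 = 5277/2 − 11/2 + 1 = 2634.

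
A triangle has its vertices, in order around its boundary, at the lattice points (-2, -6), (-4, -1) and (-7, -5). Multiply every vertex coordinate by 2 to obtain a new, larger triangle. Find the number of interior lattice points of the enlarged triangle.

44

The shoelace formula gives twice the area as |[(-2)·(-1) − (-4)·(-6)] + [(-4)·(-5) − (-7)·(-1)] + [(-7)·(-6) − (-2)·(-5)]| = 23, so the area is 23/2.
The number of boundary lattice points is Σ gcd(|Δx|,|Δy|) = gcd(2,5) + gcd(3,4) + gcd(5,1) = 1+1+1 = 3.
Scaling by 2 multiplies the area by 2² = 4 (so the new area is 46) and multiplies the boundary lattice-point count by 2, giving 6.
By Pick's theorem, the interior count of the dilated polygon is 46 − 6/2 + 1 = 44.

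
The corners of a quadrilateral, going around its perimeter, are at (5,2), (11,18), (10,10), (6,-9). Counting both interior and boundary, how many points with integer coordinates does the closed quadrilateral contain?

51

The shoelace formula gives twice the area as |(5·18 − 11·2) + (11·10 − 10·18) + (10·(-9) − 6·10) + (6·2 − 5·(-9))| = 95, so the area is 47.5.
Along each edge there are gcd(|Δx|,|Δy|)+1 lattice points, so counting each shared vertex once the boundary has gcd(6,16) + gcd(1,8) + gcd(4,19) + gcd(1,11) = 2+1+1+1 = 5.
Pick's theorem gives I = A − B/2 + 1 = 47.5 − 5/2 + 1 = 46, so the closed region contains I + B = 46 + 5 = 51 lattice points.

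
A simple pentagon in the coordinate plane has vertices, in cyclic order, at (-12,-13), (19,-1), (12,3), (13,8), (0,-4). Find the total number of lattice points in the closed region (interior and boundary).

147

Using the shoelace formula, 2A = |[(-12)·(-1) − 19·(-13)] + [19·3 − 12·(-1)] + [12·8 − 13·3] + [13·(-4) − 0·8] + [0·(-13) − (-12)·(-4)]| = 285, so the area is 142.5.
Summing gcd(|Δx|,|Δy|) over the edges gives the boundary count: gcd(31,12) + gcd(7,4) + gcd(1,5) + gcd(13,12) + gcd(12,9) = 1+1+1+1+3 = 7.
Pick's theorem gives I = A − B/2 + 1 = 142.5 − 7/2 + 1 = 140, so the closed region contains I + B = 140 + 7 = 147 lattice points.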